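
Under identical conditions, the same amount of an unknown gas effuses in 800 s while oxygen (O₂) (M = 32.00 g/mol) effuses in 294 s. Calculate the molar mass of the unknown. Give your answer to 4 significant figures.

236.9 g/mol

From Graham's law, t_X/t_O₂ = √(M_X/M_O₂).
800/294 = 2.721 = √(M_X/32.00)
M_X = 32.00 × 2.721² = 32.00 × 7.404 = 236.9 g/mol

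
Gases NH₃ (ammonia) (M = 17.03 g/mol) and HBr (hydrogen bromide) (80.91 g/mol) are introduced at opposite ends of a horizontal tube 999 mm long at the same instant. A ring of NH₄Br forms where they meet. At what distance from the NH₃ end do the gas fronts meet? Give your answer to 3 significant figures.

Distances travelled in equal time are proportional to diffusion rates, so d_NH₃/d_HBr = √(M_HBr/M_NH₃) = √(80.91/17.03) = 2.180.
With d_NH₃ + d_HBr = 999 mm, d_HBr = 999/(1 + 2.180) = 314.2 mm.
d_NH₃ = 999 − 314.2 = 685 mm.

685 mm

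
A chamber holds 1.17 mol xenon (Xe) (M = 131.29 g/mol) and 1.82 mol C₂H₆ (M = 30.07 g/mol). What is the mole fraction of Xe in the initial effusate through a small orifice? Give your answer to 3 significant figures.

The effusion rate of species i is ∝ p_i/√M_i ∝ n_i/√M_i.
x_Xe(eff) = (n_Xe/√M_Xe) / (n_Xe/√M_Xe + n_C₂H₆/√M_C₂H₆)
= (1.17/√131.29) / (1.17/√131.29 + 1.82/√30.07) = 0.1021/(0.1021 + 0.3319) = 0.235.

0.235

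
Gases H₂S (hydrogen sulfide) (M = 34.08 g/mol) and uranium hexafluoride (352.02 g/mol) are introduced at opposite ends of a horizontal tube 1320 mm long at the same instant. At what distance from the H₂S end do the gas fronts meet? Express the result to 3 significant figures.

In equal time, each gas travels a distance ∝ its rate ∝ 1/√M, so d_H₂S/d_UF₆ = √(M_UF₆/M_H₂S) = √(352.02/34.08) = 3.214.
With d_H₂S + d_UF₆ = 1320 mm, d_UF₆ = 1320/(1 + 3.214) = 313.2 mm.
d_H₂S = 1320 − 313.2 = 1010 mm.

1010 mm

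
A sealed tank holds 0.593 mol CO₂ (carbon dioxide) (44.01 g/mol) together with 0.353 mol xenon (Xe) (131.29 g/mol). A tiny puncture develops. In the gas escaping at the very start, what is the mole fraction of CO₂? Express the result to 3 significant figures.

0.744

The effusion rate of species i is ∝ p_i/√M_i ∝ n_i/√M_i.
Mole fraction of CO₂ in the effusate = (n_CO₂/√M_CO₂) / (n_CO₂/√M_CO₂ + n_Xe/√M_Xe)
= (0.593/√44.01) / (0.593/√44.01 + 0.353/√131.29) = 0.08939/(0.08939 + 0.03081) = 0.744.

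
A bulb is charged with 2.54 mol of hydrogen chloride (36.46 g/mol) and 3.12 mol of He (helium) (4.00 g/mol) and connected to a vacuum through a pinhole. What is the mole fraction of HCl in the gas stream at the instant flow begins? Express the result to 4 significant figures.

0.2124

Effusion rate of each component ∝ n_i/√M_i (partial pressure × 1/√M).
Mole fraction of HCl in the effusate = (n_HCl/√M_HCl) / (n_HCl/√M_HCl + n_He/√M_He)
= (2.54/√36.46) / (2.54/√36.46 + 3.12/√4.00) = 0.4207/(0.4207 + 1.560) = 0.2124.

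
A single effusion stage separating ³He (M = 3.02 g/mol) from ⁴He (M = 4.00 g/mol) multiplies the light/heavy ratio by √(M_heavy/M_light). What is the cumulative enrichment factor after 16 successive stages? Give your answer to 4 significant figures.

9.472

Each stage multiplies the ratio by α = √(4.00/3.02), so after 16 stages the overall factor is α^16 = (4.00/3.02)^(16/2).
= 1.32450^8 = 9.472.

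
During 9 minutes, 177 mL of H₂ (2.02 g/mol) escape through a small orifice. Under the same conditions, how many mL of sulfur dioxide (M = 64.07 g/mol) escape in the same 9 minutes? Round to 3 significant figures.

31.4 mL

Since effusion rate ∝ 1/√M, rate_SO₂/rate_H₂ = √(M_H₂/M_SO₂) = √(2.02/64.07) = √0.03153 = 0.1776.
So the volume for SO₂ is 177 × 0.1776 = 31.4 mL.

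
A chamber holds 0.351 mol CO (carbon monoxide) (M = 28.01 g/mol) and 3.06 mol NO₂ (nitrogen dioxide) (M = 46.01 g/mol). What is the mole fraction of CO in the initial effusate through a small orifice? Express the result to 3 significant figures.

0.128

Rate_i ∝ x_i/√M_i (Graham's law weighted by mole fraction), so the effusate composition follows n_i/√M_i.
So x_CO in the escaping gas = (n_CO/√M_CO) / Σ(n_i/√M_i)
= (0.351/√28.01) / (0.351/√28.01 + 3.06/√46.01) = 0.06632/(0.06632 + 0.4511) = 0.128.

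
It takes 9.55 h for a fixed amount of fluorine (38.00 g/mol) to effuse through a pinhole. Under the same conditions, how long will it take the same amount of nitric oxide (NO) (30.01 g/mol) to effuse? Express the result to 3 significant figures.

8.49 h

Since effusion rate ∝ 1/√M, t_NO/t_F₂ = √(M_NO/M_F₂) = √(30.01/38.00) = √0.7897 = 0.8887.
So the time for NO is 9.55 × 0.8887 = 8.49 h.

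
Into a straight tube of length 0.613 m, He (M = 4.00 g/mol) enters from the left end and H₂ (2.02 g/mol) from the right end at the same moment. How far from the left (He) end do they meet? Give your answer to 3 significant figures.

In equal time, each gas travels a distance ∝ its rate ∝ 1/√M, so d_He/d_H₂ = √(M_H₂/M_He) = √(2.02/4.00) = 0.7106.
With d_He + d_H₂ = 0.613 m, d_H₂ = 0.613/(1 + 0.7106) = 0.3583 m.
d_He = 0.613 − 0.3583 = 0.255 m.

0.255 m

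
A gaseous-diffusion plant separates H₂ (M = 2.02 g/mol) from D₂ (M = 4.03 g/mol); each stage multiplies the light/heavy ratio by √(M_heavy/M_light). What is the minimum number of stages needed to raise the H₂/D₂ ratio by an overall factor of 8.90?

7

Single-stage factor α = √(4.03/2.02), so ln α = ½ ln(1.99505) = 0.3453.
Need α^N ≥ 8.90 ⇒ N ≥ ln(8.90) / ln α = 2.186 / 0.3453 = 6.33.
Rounding up, N = 7 stages.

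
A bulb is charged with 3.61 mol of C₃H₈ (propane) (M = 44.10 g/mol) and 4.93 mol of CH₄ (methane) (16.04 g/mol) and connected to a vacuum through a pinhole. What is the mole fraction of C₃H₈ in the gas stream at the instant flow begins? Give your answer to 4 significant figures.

Rate_i ∝ x_i/√M_i (Graham's law weighted by mole fraction), so the effusate composition follows n_i/√M_i.
x_C₃H₈(eff) = (n_C₃H₈/√M_C₃H₈) / (n_C₃H₈/√M_C₃H₈ + n_CH₄/√M_CH₄)
= (3.61/√44.10) / (3.61/√44.10 + 4.93/√16.04) = 0.5436/(0.5436 + 1.231) = 0.3063.

0.3063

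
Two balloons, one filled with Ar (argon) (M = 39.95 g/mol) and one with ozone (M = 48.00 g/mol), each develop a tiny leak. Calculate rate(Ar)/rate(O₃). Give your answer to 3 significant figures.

1.10

Using Graham's law: rate_Ar/rate_O₃ = √(M_O₃/M_Ar) = √(48.00/39.95) = √1.202 = 1.10.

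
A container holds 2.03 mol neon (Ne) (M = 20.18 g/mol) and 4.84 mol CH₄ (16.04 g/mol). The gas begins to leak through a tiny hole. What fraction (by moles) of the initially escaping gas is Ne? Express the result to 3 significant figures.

Effusion rate of each component ∝ n_i/√M_i (partial pressure × 1/√M).
Mole fraction of Ne in the effusate = (n_Ne/√M_Ne) / (n_Ne/√M_Ne + n_CH₄/√M_CH₄)
= (2.03/√20.18) / (2.03/√20.18 + 4.84/√16.04) = 0.4519/(0.4519 + 1.208) = 0.272.

0.272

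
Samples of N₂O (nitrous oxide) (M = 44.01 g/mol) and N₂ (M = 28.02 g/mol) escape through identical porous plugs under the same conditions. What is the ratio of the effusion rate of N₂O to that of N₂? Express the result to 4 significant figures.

Using Graham's law: rate_N₂O/rate_N₂ = √(M_N₂/M_N₂O) = √(28.02/44.01) = √0.6367 = 0.7979.

0.7979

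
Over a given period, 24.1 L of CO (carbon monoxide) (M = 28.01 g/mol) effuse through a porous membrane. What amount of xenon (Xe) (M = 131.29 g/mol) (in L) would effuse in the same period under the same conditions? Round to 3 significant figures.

Since effusion rate ∝ 1/√M, rate_Xe/rate_CO = √(M_CO/M_Xe) = √(28.01/131.29) = √0.2133 = 0.4619.
So the volume for Xe is 24.1 × 0.4619 = 11.1 L.

11.1 L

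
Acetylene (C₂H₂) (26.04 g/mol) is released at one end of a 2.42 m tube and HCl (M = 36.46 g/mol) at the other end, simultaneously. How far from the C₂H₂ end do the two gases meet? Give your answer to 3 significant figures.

Distances travelled in equal time are proportional to diffusion rates, so d_C₂H₂/d_HCl = √(M_HCl/M_C₂H₂) = √(36.46/26.04) = 1.183.
With d_C₂H₂ + d_HCl = 2.42 m, d_HCl = 2.42/(1 + 1.183) = 1.108 m.
d_C₂H₂ = 2.42 − 1.108 = 1.31 m.

1.31 m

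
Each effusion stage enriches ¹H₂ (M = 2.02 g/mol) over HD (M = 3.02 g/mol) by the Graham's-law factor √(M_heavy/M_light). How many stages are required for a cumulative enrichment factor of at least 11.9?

Single-stage factor α = √(3.02/2.02), so ln α = ½ ln(1.49505) = 0.2011.
Need α^N ≥ 11.9 ⇒ N ≥ ln(11.9) / ln α = 2.477 / 0.2011 = 12.32.
Minimum whole number of stages: N = 13.

13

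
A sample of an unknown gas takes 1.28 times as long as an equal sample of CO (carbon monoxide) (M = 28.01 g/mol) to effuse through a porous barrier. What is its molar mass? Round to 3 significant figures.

45.9 g/mol

Using Graham's law: t_X/t_CO = √(M_X/M_CO).
1.28 = √(M_X/28.01)
M_X = 28.01 × 1.28² = 28.01 × 1.638 = 45.9 g/mol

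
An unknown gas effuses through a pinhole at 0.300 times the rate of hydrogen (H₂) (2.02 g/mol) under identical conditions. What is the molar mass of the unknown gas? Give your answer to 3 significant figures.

Graham's law gives rate_X/rate_H₂ = √(M_H₂/M_X).
0.300 = √(2.02/M_X)
M_X = 2.02 / 0.300² = 2.02 / 0.09000 = 22.4 g/mol

22.4 g/mol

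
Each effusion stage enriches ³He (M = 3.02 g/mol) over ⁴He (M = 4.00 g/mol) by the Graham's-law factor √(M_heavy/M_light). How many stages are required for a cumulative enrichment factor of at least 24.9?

Single-stage factor α = √(4.00/3.02), so ln α = ½ ln(1.32450) = 0.1405.
Need α^N ≥ 24.9 ⇒ N ≥ ln(24.9) / ln α = 3.215 / 0.1405 = 22.88.
Minimum whole number of stages: N = 23.

23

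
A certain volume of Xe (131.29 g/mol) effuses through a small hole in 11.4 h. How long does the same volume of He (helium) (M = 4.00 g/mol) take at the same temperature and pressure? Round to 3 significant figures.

Since effusion rate ∝ 1/√M, t_He/t_Xe = √(M_He/M_Xe) = √(4.00/131.29) = √0.03047 = 0.1745.
So the time for He is 11.4 × 0.1745 = 1.99 h.

1.99 h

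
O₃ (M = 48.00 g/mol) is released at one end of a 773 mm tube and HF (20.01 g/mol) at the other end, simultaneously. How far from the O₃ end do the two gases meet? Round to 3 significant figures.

The fronts meet when d_O₃ + d_HF = L with d_O₃/d_HF = √(M_HF/M_O₃) (Graham's law). Here √(M_HF/M_O₃) = √(20.01/48.00) = 0.6457.
With d_O₃ + d_HF = 773 mm, d_HF = 773/(1 + 0.6457) = 469.7 mm.
d_O₃ = 773 − 469.7 = 303 mm.

303 mm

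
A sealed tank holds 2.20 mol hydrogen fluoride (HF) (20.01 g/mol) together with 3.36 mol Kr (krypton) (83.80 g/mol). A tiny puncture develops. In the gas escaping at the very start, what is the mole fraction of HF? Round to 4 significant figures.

0.5726

Each component's effusion rate ∝ (its partial pressure)·(1/√M) ∝ n_i/√M_i.
x_HF(eff) = (n_HF/√M_HF) / (n_HF/√M_HF + n_Kr/√M_Kr)
= (2.20/√20.01) / (2.20/√20.01 + 3.36/√83.80) = 0.4918/(0.4918 + 0.3670) = 0.5726.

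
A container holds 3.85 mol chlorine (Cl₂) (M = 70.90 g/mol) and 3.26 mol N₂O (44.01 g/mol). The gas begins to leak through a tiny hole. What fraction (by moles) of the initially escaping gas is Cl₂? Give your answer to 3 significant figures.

The effusion rate of species i is ∝ p_i/√M_i ∝ n_i/√M_i.
Mole fraction of Cl₂ in the effusate = (n_Cl₂/√M_Cl₂) / (n_Cl₂/√M_Cl₂ + n_N₂O/√M_N₂O)
= (3.85/√70.90) / (3.85/√70.90 + 3.26/√44.01) = 0.4572/(0.4572 + 0.4914) = 0.482.

0.482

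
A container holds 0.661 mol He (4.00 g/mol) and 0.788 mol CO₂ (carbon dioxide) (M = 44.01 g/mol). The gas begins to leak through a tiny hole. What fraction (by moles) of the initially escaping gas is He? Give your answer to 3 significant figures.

Effusion rate of each component ∝ n_i/√M_i (partial pressure × 1/√M).
So x_He in the escaping gas = (n_He/√M_He) / Σ(n_i/√M_i)
= (0.661/√4.00) / (0.661/√4.00 + 0.788/√44.01) = 0.3305/(0.3305 + 0.1188) = 0.736.

0.736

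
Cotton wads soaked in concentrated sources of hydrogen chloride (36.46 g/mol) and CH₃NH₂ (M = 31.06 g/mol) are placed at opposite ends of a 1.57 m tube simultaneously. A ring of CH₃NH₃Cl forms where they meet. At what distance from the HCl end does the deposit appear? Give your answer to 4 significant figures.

0.7536 m

The fronts meet when d_HCl + d_CH₃NH₂ = L with d_HCl/d_CH₃NH₂ = √(M_CH₃NH₂/M_HCl) (Graham's law). Here √(M_CH₃NH₂/M_HCl) = √(31.06/36.46) = 0.9230.
With d_HCl + d_CH₃NH₂ = 1.57 m, d_CH₃NH₂ = 1.57/(1 + 0.9230) = 0.8164 m.
d_HCl = 1.57 − 0.8164 = 0.7536 m.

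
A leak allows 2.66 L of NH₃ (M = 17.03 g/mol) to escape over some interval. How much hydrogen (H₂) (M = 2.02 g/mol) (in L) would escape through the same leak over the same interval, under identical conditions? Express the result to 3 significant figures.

Using Graham's law: rate_H₂/rate_NH₃ = √(M_NH₃/M_H₂) = √(17.03/2.02) = √8.431 = 2.904.
So the volume for H₂ is 2.66 × 2.904 = 7.72 L.

7.72 L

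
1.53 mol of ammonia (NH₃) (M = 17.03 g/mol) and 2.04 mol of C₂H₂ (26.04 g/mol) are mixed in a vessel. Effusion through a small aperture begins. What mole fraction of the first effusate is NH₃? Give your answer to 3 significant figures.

Each component's effusion rate ∝ (its partial pressure)·(1/√M) ∝ n_i/√M_i.
Mole fraction of NH₃ in the effusate = (n_NH₃/√M_NH₃) / (n_NH₃/√M_NH₃ + n_C₂H₂/√M_C₂H₂)
= (1.53/√17.03) / (1.53/√17.03 + 2.04/√26.04) = 0.3708/(0.3708 + 0.3998) = 0.481.

0.481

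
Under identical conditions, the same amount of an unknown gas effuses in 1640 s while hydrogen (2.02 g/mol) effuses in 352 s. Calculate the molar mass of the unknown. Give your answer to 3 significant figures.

43.8 g/mol

Graham's law gives t_X/t_H₂ = √(M_X/M_H₂).
1640/352 = 4.659 = √(M_X/2.02)
M_X = 2.02 × 4.659² = 2.02 × 21.71 = 43.8 g/mol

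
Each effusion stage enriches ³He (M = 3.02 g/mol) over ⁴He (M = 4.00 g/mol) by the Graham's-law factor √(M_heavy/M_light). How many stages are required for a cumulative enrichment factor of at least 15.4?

Per stage α = (4.00/3.02)^(1/2) = 1.32450^0.5, giving ln α = 0.1405.
Need α^N ≥ 15.4 ⇒ N ≥ ln(15.4) / ln α = 2.734 / 0.1405 = 19.46.
So at least 20 stages are needed.

20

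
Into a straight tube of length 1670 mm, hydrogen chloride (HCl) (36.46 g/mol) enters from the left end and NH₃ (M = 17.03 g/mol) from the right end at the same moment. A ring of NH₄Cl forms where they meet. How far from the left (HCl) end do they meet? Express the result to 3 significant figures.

678 mm

Graham's law gives d_HCl/d_NH₃ = rate_HCl/rate_NH₃ = √(M_NH₃/M_HCl) = √(17.03/36.46) = 0.6834.
With d_HCl + d_NH₃ = 1670 mm, d_NH₃ = 1670/(1 + 0.6834) = 992.0 mm.
d_HCl = 1670 − 992.0 = 678 mm.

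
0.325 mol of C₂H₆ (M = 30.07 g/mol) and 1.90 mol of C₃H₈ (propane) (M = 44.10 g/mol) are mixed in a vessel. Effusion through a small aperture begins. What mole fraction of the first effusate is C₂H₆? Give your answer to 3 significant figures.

Each component's effusion rate ∝ (its partial pressure)·(1/√M) ∝ n_i/√M_i.
x_C₂H₆(eff) = (n_C₂H₆/√M_C₂H₆) / (n_C₂H₆/√M_C₂H₆ + n_C₃H₈/√M_C₃H₈)
= (0.325/√30.07) / (0.325/√30.07 + 1.90/√44.10) = 0.05927/(0.05927 + 0.2861) = 0.172.

0.172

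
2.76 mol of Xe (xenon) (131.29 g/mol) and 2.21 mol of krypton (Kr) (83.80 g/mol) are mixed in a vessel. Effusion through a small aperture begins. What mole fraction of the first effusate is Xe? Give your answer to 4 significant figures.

0.4994

The effusion rate of species i is ∝ p_i/√M_i ∝ n_i/√M_i.
Mole fraction of Xe in the effusate = (n_Xe/√M_Xe) / (n_Xe/√M_Xe + n_Kr/√M_Kr)
= (2.76/√131.29) / (2.76/√131.29 + 2.21/√83.80) = 0.2409/(0.2409 + 0.2414) = 0.4994.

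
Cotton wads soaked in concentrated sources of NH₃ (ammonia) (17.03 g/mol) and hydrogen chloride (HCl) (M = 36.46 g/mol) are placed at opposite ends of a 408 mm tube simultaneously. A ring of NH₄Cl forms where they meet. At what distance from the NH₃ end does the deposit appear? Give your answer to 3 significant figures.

242 mm

In equal time, each gas travels a distance ∝ its rate ∝ 1/√M, so d_NH₃/d_HCl = √(M_HCl/M_NH₃) = √(36.46/17.03) = 1.463.
With d_NH₃ + d_HCl = 408 mm, d_HCl = 408/(1 + 1.463) = 165.6 mm.
d_NH₃ = 408 − 165.6 = 242 mm.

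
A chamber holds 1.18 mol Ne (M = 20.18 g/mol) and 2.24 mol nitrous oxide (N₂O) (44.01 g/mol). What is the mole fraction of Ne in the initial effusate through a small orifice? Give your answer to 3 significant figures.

0.438

The effusion rate of species i is ∝ p_i/√M_i ∝ n_i/√M_i.
So x_Ne in the escaping gas = (n_Ne/√M_Ne) / Σ(n_i/√M_i)
= (1.18/√20.18) / (1.18/√20.18 + 2.24/√44.01) = 0.2627/(0.2627 + 0.3377) = 0.438.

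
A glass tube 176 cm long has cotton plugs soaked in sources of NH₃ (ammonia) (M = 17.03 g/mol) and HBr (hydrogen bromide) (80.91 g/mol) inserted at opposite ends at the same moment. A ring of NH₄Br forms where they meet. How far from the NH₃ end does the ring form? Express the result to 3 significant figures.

The fronts meet when d_NH₃ + d_HBr = L with d_NH₃/d_HBr = √(M_HBr/M_NH₃) (Graham's law). Here √(M_HBr/M_NH₃) = √(80.91/17.03) = 2.180.
With d_NH₃ + d_HBr = 176 cm, d_HBr = 176/(1 + 2.180) = 55.35 cm.
d_NH₃ = 176 − 55.35 = 121 cm.

121 cm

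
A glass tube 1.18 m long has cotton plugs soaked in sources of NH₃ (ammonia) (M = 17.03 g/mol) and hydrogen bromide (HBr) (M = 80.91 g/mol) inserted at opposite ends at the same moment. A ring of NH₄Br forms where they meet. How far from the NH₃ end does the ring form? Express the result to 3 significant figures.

0.809 m

Graham's law gives d_NH₃/d_HBr = rate_NH₃/rate_HBr = √(M_HBr/M_NH₃) = √(80.91/17.03) = 2.180.
With d_NH₃ + d_HBr = 1.18 m, d_HBr = 1.18/(1 + 2.180) = 0.3711 m.
d_NH₃ = 1.18 − 0.3711 = 0.809 m.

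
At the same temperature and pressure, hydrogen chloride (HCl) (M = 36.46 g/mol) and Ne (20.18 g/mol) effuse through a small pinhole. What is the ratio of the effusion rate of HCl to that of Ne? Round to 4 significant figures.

Graham's law gives rate_HCl/rate_Ne = √(M_Ne/M_HCl) = √(20.18/36.46) = √0.5535 = 0.7440.

0.7440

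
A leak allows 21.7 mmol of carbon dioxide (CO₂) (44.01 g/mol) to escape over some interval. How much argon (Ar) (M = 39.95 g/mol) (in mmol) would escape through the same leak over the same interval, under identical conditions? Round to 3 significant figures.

22.8 mmol

Since effusion rate ∝ 1/√M, rate_Ar/rate_CO₂ = √(M_CO₂/M_Ar) = √(44.01/39.95) = √1.102 = 1.050.
So the amount for Ar is 21.7 × 1.050 = 22.8 mmol.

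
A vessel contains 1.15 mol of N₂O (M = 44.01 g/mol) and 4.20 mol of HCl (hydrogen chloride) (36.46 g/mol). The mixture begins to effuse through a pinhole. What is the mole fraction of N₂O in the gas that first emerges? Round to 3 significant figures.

0.199

Each component's effusion rate ∝ (its partial pressure)·(1/√M) ∝ n_i/√M_i.
Mole fraction of N₂O in the effusate = (n_N₂O/√M_N₂O) / (n_N₂O/√M_N₂O + n_HCl/√M_HCl)
= (1.15/√44.01) / (1.15/√44.01 + 4.20/√36.46) = 0.1733/(0.1733 + 0.6956) = 0.199.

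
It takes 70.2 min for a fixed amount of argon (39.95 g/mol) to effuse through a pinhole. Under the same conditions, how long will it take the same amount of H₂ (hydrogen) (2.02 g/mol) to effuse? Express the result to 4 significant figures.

Since effusion rate ∝ 1/√M, t_H₂/t_Ar = √(M_H₂/M_Ar) = √(2.02/39.95) = √0.05056 = 0.2249.
So the time for H₂ is 70.2 × 0.2249 = 15.79 min.

15.79 min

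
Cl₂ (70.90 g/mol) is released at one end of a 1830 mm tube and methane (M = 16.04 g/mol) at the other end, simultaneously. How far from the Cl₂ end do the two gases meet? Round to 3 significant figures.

In equal time, each gas travels a distance ∝ its rate ∝ 1/√M, so d_Cl₂/d_CH₄ = √(M_CH₄/M_Cl₂) = √(16.04/70.90) = 0.4756.
With d_Cl₂ + d_CH₄ = 1830 mm, d_CH₄ = 1830/(1 + 0.4756) = 1240 mm.
d_Cl₂ = 1830 − 1240 = 590 mm.

590 mm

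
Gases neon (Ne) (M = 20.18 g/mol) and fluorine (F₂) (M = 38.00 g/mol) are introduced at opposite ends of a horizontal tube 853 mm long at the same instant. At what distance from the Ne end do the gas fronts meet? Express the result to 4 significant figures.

493.4 mm

In equal time, each gas travels a distance ∝ its rate ∝ 1/√M, so d_Ne/d_F₂ = √(M_F₂/M_Ne) = √(38.00/20.18) = 1.372.
With d_Ne + d_F₂ = 853 mm, d_F₂ = 853/(1 + 1.372) = 359.6 mm.
d_Ne = 853 − 359.6 = 493.4 mm.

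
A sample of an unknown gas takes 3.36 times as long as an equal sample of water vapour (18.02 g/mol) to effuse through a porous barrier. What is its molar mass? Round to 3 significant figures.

By Graham's law, t_X/t_H₂O = √(M_X/M_H₂O).
3.36 = √(M_X/18.02)
M_X = 18.02 × 3.36² = 18.02 × 11.29 = 203 g/mol

203 g/mol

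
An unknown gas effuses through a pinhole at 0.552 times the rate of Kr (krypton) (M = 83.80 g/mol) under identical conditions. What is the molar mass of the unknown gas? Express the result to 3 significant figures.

275 g/mol

Graham's law gives rate_X/rate_Kr = √(M_Kr/M_X).
0.552 = √(83.80/M_X)
M_X = 83.80 / 0.552² = 83.80 / 0.3047 = 275 g/mol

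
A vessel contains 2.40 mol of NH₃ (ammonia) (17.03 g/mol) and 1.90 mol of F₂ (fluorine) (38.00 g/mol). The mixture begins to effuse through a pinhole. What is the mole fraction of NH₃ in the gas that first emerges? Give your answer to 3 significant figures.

Each component's effusion rate ∝ (its partial pressure)·(1/√M) ∝ n_i/√M_i.
So x_NH₃ in the escaping gas = (n_NH₃/√M_NH₃) / Σ(n_i/√M_i)
= (2.40/√17.03) / (2.40/√17.03 + 1.90/√38.00) = 0.5816/(0.5816 + 0.3082) = 0.654.

0.654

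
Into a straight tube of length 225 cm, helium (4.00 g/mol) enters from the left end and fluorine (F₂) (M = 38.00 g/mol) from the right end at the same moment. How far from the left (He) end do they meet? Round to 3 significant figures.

Graham's law gives d_He/d_F₂ = rate_He/rate_F₂ = √(M_F₂/M_He) = √(38.00/4.00) = 3.082.
With d_He + d_F₂ = 225 cm, d_F₂ = 225/(1 + 3.082) = 55.12 cm.
d_He = 225 − 55.12 = 170 cm.

170 cm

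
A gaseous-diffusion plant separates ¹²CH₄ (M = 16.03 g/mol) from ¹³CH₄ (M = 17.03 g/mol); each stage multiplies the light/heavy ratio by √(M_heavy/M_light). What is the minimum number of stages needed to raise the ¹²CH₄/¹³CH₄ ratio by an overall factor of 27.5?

110

With α = √(17.03/16.03) per stage, ln α = ½ ln(1.06238) = 0.03026.
Need α^N ≥ 27.5 ⇒ N ≥ ln(27.5) / ln α = 3.314 / 0.03026 = 109.53.
Minimum whole number of stages: N = 110.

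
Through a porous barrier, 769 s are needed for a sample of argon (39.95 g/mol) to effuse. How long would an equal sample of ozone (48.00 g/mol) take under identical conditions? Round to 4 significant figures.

Since effusion rate ∝ 1/√M, t_O₃/t_Ar = √(M_O₃/M_Ar) = √(48.00/39.95) = √1.202 = 1.096.
So the time for O₃ is 769 × 1.096 = 842.9 s.

842.9 s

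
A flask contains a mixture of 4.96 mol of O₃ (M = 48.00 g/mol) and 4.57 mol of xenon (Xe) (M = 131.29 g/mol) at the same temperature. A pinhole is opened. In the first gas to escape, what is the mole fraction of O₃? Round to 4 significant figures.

0.6422

Rate_i ∝ x_i/√M_i (Graham's law weighted by mole fraction), so the effusate composition follows n_i/√M_i.
So x_O₃ in the escaping gas = (n_O₃/√M_O₃) / Σ(n_i/√M_i)
= (4.96/√48.00) / (4.96/√48.00 + 4.57/√131.29) = 0.7159/(0.7159 + 0.3988) = 0.6422.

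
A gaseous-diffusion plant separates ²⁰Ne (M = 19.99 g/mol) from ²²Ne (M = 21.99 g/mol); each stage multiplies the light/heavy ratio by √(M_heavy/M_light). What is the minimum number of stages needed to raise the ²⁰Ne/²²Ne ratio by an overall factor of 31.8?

With α = √(21.99/19.99) per stage, ln α = ½ ln(1.10005) = 0.04768.
Need α^N ≥ 31.8 ⇒ N ≥ ln(31.8) / ln α = 3.459 / 0.04768 = 72.56.
So at least 73 stages are needed.

73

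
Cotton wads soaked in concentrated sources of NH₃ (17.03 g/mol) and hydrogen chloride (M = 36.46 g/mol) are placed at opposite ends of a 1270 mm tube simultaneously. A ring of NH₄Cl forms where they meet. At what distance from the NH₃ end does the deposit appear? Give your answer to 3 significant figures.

In equal time, each gas travels a distance ∝ its rate ∝ 1/√M, so d_NH₃/d_HCl = √(M_HCl/M_NH₃) = √(36.46/17.03) = 1.463.
With d_NH₃ + d_HCl = 1270 mm, d_HCl = 1270/(1 + 1.463) = 515.6 mm.
d_NH₃ = 1270 − 515.6 = 754 mm.

754 mm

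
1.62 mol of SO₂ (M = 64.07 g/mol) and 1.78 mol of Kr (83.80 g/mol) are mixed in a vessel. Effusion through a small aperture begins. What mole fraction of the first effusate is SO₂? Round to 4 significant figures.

0.5100

The effusion rate of species i is ∝ p_i/√M_i ∝ n_i/√M_i.
x_SO₂(eff) = (n_SO₂/√M_SO₂) / (n_SO₂/√M_SO₂ + n_Kr/√M_Kr)
= (1.62/√64.07) / (1.62/√64.07 + 1.78/√83.80) = 0.2024/(0.2024 + 0.1944) = 0.5100.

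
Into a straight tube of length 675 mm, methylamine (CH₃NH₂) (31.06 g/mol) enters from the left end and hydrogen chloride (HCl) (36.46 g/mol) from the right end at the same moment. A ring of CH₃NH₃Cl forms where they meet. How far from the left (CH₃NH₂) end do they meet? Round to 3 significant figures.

In equal time, each gas travels a distance ∝ its rate ∝ 1/√M, so d_CH₃NH₂/d_HCl = √(M_HCl/M_CH₃NH₂) = √(36.46/31.06) = 1.083.
With d_CH₃NH₂ + d_HCl = 675 mm, d_HCl = 675/(1 + 1.083) = 324.0 mm.
d_CH₃NH₂ = 675 − 324.0 = 351 mm.

351 mm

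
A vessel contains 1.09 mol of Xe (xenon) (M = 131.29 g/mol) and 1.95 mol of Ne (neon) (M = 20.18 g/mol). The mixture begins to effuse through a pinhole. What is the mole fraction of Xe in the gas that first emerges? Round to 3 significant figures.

Effusion rate of each component ∝ n_i/√M_i (partial pressure × 1/√M).
x_Xe(eff) = (n_Xe/√M_Xe) / (n_Xe/√M_Xe + n_Ne/√M_Ne)
= (1.09/√131.29) / (1.09/√131.29 + 1.95/√20.18) = 0.09513/(0.09513 + 0.4341) = 0.180.

0.180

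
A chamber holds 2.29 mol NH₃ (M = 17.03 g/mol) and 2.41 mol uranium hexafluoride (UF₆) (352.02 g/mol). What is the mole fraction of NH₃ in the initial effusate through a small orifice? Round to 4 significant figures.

Effusion rate of each component ∝ n_i/√M_i (partial pressure × 1/√M).
Mole fraction of NH₃ in the effusate = (n_NH₃/√M_NH₃) / (n_NH₃/√M_NH₃ + n_UF₆/√M_UF₆)
= (2.29/√17.03) / (2.29/√17.03 + 2.41/√352.02) = 0.5549/(0.5549 + 0.1284) = 0.8120.

0.8120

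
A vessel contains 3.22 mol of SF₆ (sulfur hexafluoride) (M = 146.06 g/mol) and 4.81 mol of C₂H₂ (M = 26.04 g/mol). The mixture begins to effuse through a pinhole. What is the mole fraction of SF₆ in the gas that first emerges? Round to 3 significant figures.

0.220

Effusion rate of each component ∝ n_i/√M_i (partial pressure × 1/√M).
Mole fraction of SF₆ in the effusate = (n_SF₆/√M_SF₆) / (n_SF₆/√M_SF₆ + n_C₂H₂/√M_C₂H₂)
= (3.22/√146.06) / (3.22/√146.06 + 4.81/√26.04) = 0.2664/(0.2664 + 0.9426) = 0.220.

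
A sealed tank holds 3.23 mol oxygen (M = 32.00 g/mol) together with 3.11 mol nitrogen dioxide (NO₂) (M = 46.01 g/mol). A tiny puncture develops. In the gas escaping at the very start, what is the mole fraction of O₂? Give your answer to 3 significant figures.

0.555

Each component's effusion rate ∝ (its partial pressure)·(1/√M) ∝ n_i/√M_i.
So x_O₂ in the escaping gas = (n_O₂/√M_O₂) / Σ(n_i/√M_i)
= (3.23/√32.00) / (3.23/√32.00 + 3.11/√46.01) = 0.5710/(0.5710 + 0.4585) = 0.555.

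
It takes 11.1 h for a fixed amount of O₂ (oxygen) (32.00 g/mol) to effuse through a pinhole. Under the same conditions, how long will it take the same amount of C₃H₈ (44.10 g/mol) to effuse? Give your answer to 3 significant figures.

Since effusion rate ∝ 1/√M, t_C₃H₈/t_O₂ = √(M_C₃H₈/M_O₂) = √(44.10/32.00) = √1.378 = 1.174.
So the time for C₃H₈ is 11.1 × 1.174 = 13.0 h.

13.0 h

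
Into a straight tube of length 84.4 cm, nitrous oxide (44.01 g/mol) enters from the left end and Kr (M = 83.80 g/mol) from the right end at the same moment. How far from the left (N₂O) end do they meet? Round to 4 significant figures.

Graham's law gives d_N₂O/d_Kr = rate_N₂O/rate_Kr = √(M_Kr/M_N₂O) = √(83.80/44.01) = 1.380.
With d_N₂O + d_Kr = 84.4 cm, d_Kr = 84.4/(1 + 1.380) = 35.46 cm.
d_N₂O = 84.4 − 35.46 = 48.94 cm.

48.94 cm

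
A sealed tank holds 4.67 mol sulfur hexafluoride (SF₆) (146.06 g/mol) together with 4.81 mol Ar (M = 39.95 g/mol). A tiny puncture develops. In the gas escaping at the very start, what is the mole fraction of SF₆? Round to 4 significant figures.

Each component's effusion rate ∝ (its partial pressure)·(1/√M) ∝ n_i/√M_i.
Mole fraction of SF₆ in the effusate = (n_SF₆/√M_SF₆) / (n_SF₆/√M_SF₆ + n_Ar/√M_Ar)
= (4.67/√146.06) / (4.67/√146.06 + 4.81/√39.95) = 0.3864/(0.3864 + 0.7610) = 0.3368.

0.3368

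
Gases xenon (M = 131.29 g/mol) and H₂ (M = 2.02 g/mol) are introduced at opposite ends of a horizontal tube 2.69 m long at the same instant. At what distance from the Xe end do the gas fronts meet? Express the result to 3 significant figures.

In equal time, each gas travels a distance ∝ its rate ∝ 1/√M, so d_Xe/d_H₂ = √(M_H₂/M_Xe) = √(2.02/131.29) = 0.1240.
With d_Xe + d_H₂ = 2.69 m, d_H₂ = 2.69/(1 + 0.1240) = 2.393 m.
d_Xe = 2.69 − 2.393 = 0.297 m.

0.297 m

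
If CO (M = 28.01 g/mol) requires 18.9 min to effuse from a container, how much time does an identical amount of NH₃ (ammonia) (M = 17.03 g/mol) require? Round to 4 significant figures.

By Graham's law, t_NH₃/t_CO = √(M_NH₃/M_CO) = √(17.03/28.01) = √0.6080 = 0.7797.
So the time for NH₃ is 18.9 × 0.7797 = 14.74 min.

14.74 min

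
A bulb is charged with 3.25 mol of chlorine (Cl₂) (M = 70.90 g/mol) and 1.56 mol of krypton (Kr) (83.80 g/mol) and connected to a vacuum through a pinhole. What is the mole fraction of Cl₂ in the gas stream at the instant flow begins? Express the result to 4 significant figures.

Rate_i ∝ x_i/√M_i (Graham's law weighted by mole fraction), so the effusate composition follows n_i/√M_i.
Mole fraction of Cl₂ in the effusate = (n_Cl₂/√M_Cl₂) / (n_Cl₂/√M_Cl₂ + n_Kr/√M_Kr)
= (3.25/√70.90) / (3.25/√70.90 + 1.56/√83.80) = 0.3860/(0.3860 + 0.1704) = 0.6937.

0.6937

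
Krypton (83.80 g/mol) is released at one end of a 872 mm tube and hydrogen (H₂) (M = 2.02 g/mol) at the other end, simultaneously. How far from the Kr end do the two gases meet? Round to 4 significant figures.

The fronts meet when d_Kr + d_H₂ = L with d_Kr/d_H₂ = √(M_H₂/M_Kr) (Graham's law). Here √(M_H₂/M_Kr) = √(2.02/83.80) = 0.1553.
With d_Kr + d_H₂ = 872 mm, d_H₂ = 872/(1 + 0.1553) = 754.8 mm.
d_Kr = 872 − 754.8 = 117.2 mm.

117.2 mm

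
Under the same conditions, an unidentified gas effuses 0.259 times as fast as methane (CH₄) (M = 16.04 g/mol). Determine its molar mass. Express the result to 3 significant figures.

239 g/mol

From Graham's law, rate_X/rate_CH₄ = √(M_CH₄/M_X).
0.259 = √(16.04/M_X)
M_X = 16.04 / 0.259² = 16.04 / 0.06708 = 239 g/mol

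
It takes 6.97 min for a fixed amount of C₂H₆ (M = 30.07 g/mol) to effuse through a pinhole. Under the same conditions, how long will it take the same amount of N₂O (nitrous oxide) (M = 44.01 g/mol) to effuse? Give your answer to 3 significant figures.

8.43 min

By Graham's law, t_N₂O/t_C₂H₆ = √(M_N₂O/M_C₂H₆) = √(44.01/30.07) = √1.464 = 1.210.
So the time for N₂O is 6.97 × 1.210 = 8.43 min.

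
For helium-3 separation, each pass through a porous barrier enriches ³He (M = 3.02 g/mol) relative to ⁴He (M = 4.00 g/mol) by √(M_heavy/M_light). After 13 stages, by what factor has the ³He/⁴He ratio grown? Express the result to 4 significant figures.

6.214

After 13 stages the ratio has grown by (√(4.00/3.02))^13 = (4.00/3.02)^(13/2).
= 1.32450^(13/2) = 6.214.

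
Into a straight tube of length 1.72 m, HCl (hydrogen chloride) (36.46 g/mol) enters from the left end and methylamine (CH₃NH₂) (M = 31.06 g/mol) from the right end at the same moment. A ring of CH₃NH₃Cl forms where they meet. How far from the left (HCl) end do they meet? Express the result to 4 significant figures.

0.8256 m

In equal time, each gas travels a distance ∝ its rate ∝ 1/√M, so d_HCl/d_CH₃NH₂ = √(M_CH₃NH₂/M_HCl) = √(31.06/36.46) = 0.9230.
With d_HCl + d_CH₃NH₂ = 1.72 m, d_CH₃NH₂ = 1.72/(1 + 0.9230) = 0.8944 m.
d_HCl = 1.72 − 0.8944 = 0.8256 m.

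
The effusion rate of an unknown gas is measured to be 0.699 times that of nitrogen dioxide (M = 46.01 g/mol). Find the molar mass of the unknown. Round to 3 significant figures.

94.2 g/mol

Using Graham's law: rate_X/rate_NO₂ = √(M_NO₂/M_X).
0.699 = √(46.01/M_X)
M_X = 46.01 / 0.699² = 46.01 / 0.4886 = 94.2 g/mol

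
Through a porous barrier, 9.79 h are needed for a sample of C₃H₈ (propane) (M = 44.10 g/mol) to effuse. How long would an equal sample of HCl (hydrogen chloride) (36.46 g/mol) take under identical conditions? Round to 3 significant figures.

Using Graham's law: t_HCl/t_C₃H₈ = √(M_HCl/M_C₃H₈) = √(36.46/44.10) = √0.8268 = 0.9093.
So the time for HCl is 9.79 × 0.9093 = 8.90 h.

8.90 h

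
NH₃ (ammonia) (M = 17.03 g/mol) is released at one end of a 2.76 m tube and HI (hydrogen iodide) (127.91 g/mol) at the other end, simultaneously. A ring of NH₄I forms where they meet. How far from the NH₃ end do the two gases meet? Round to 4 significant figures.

The fronts meet when d_NH₃ + d_HI = L with d_NH₃/d_HI = √(M_HI/M_NH₃) (Graham's law). Here √(M_HI/M_NH₃) = √(127.91/17.03) = 2.741.
With d_NH₃ + d_HI = 2.76 m, d_HI = 2.76/(1 + 2.741) = 0.7379 m.
d_NH₃ = 2.76 − 0.7379 = 2.022 m.

2.022 m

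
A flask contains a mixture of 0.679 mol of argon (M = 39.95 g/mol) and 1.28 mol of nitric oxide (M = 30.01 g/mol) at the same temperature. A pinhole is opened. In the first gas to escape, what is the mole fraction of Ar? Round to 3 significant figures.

Rate_i ∝ x_i/√M_i (Graham's law weighted by mole fraction), so the effusate composition follows n_i/√M_i.
x_Ar(eff) = (n_Ar/√M_Ar) / (n_Ar/√M_Ar + n_NO/√M_NO)
= (0.679/√39.95) / (0.679/√39.95 + 1.28/√30.01) = 0.1074/(0.1074 + 0.2337) = 0.315.

0.315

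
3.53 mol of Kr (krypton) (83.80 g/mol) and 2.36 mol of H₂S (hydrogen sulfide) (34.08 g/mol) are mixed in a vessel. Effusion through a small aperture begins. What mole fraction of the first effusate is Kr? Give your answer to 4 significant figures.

0.4882

Rate_i ∝ x_i/√M_i (Graham's law weighted by mole fraction), so the effusate composition follows n_i/√M_i.
x_Kr(eff) = (n_Kr/√M_Kr) / (n_Kr/√M_Kr + n_H₂S/√M_H₂S)
= (3.53/√83.80) / (3.53/√83.80 + 2.36/√34.08) = 0.3856/(0.3856 + 0.4043) = 0.4882.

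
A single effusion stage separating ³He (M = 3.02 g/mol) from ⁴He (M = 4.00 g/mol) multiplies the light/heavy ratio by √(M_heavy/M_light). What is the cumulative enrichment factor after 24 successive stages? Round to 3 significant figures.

29.1

Overall factor = α^24 with α = √(4.00/3.02), i.e. (4.00/3.02)^(24/2).
= 1.32450^12 = 29.1.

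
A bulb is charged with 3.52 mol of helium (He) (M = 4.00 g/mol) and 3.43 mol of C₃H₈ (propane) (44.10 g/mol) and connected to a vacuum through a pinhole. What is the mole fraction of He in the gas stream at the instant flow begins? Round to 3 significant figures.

0.773

Each component's effusion rate ∝ (its partial pressure)·(1/√M) ∝ n_i/√M_i.
So x_He in the escaping gas = (n_He/√M_He) / Σ(n_i/√M_i)
= (3.52/√4.00) / (3.52/√4.00 + 3.43/√44.10) = 1.760/(1.760 + 0.5165) = 0.773.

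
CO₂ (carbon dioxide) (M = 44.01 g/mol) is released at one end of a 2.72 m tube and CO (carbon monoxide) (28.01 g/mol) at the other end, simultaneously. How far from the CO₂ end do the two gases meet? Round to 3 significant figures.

In equal time, each gas travels a distance ∝ its rate ∝ 1/√M, so d_CO₂/d_CO = √(M_CO/M_CO₂) = √(28.01/44.01) = 0.7978.
With d_CO₂ + d_CO = 2.72 m, d_CO = 2.72/(1 + 0.7978) = 1.513 m.
d_CO₂ = 2.72 − 1.513 = 1.21 m.

1.21 m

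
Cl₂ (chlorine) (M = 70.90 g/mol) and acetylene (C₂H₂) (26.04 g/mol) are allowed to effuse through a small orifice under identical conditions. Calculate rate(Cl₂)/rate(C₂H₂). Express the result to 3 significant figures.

Using Graham's law: rate_Cl₂/rate_C₂H₂ = √(M_C₂H₂/M_Cl₂) = √(26.04/70.90) = √0.3673 = 0.606.

0.606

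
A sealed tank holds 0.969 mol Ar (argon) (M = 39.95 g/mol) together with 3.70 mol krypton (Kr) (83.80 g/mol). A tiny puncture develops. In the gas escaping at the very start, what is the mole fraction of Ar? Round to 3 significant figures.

0.275

Each component's effusion rate ∝ (its partial pressure)·(1/√M) ∝ n_i/√M_i.
x_Ar(eff) = (n_Ar/√M_Ar) / (n_Ar/√M_Ar + n_Kr/√M_Kr)
= (0.969/√39.95) / (0.969/√39.95 + 3.70/√83.80) = 0.1533/(0.1533 + 0.4042) = 0.275.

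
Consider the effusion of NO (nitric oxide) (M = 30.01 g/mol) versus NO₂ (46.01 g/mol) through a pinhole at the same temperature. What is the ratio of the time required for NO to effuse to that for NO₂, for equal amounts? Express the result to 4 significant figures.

From Graham's law, t_NO/t_NO₂ = √(M_NO/M_NO₂) = √(30.01/46.01) = √0.6522 = 0.8076.

0.8076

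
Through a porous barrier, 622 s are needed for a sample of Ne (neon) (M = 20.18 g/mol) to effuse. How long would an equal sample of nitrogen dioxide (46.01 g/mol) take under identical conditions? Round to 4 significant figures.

From Graham's law, t_NO₂/t_Ne = √(M_NO₂/M_Ne) = √(46.01/20.18) = √2.280 = 1.510.
So the time for NO₂ is 622 × 1.510 = 939.2 s.

939.2 s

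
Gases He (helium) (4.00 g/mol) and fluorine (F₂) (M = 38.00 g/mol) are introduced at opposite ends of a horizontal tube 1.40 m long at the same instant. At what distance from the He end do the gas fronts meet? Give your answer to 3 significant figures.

In equal time, each gas travels a distance ∝ its rate ∝ 1/√M, so d_He/d_F₂ = √(M_F₂/M_He) = √(38.00/4.00) = 3.082.
With d_He + d_F₂ = 1.40 m, d_F₂ = 1.40/(1 + 3.082) = 0.3430 m.
d_He = 1.40 − 0.3430 = 1.06 m.

1.06 m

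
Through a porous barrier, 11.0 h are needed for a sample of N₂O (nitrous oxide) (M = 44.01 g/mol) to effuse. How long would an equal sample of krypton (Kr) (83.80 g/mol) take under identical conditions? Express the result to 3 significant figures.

Graham's law gives t_Kr/t_N₂O = √(M_Kr/M_N₂O) = √(83.80/44.01) = √1.904 = 1.380.
So the time for Kr is 11.0 × 1.380 = 15.2 h.

15.2 h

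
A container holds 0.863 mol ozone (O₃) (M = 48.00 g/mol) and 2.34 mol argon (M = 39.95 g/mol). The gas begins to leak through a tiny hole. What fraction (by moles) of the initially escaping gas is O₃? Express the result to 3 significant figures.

Effusion rate of each component ∝ n_i/√M_i (partial pressure × 1/√M).
So x_O₃ in the escaping gas = (n_O₃/√M_O₃) / Σ(n_i/√M_i)
= (0.863/√48.00) / (0.863/√48.00 + 2.34/√39.95) = 0.1246/(0.1246 + 0.3702) = 0.252.

0.252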